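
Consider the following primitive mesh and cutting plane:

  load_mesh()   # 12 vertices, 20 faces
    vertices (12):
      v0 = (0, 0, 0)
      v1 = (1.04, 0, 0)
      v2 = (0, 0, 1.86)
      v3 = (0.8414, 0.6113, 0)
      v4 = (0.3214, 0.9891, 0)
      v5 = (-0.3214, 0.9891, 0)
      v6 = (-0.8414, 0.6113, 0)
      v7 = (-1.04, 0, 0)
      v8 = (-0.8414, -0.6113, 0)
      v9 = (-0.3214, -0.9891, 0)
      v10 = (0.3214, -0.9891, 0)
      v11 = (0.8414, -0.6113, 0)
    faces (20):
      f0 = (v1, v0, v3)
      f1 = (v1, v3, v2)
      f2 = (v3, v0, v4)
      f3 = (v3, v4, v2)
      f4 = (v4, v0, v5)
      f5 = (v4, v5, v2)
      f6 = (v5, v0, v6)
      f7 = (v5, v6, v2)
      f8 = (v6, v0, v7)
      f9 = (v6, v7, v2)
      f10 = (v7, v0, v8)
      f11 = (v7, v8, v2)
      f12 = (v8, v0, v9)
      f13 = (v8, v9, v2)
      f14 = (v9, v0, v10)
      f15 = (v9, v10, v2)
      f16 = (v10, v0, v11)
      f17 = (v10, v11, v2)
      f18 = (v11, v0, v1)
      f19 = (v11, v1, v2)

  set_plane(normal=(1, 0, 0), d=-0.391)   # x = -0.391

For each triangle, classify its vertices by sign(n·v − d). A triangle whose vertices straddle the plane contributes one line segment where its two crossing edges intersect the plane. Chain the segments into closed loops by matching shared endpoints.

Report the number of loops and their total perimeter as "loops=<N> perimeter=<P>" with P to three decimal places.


loops=1 perimeter=4.917

Straddling triangles (8 of 20):
  (v5,v0,v6) [++-] → (-0.391, 0.284072, 0)–(-0.391, 0.938533, 0)  len=0.6545
  (v5,v6,v2) [+-+] → (-0.391, 0.938533, 0)–(-0.391, 0.284072, 0.995655)  len=1.1915
  (v6,v0,v7) [-+-] → (-0.391, 0.284072, 0)–(-0.391, 0, 0)  len=0.2841
  (v6,v7,v2) [--+] → (-0.391, 0, 1.16071)–(-0.391, 0.284072, 0.995655)  len=0.3285
  (v7,v0,v8) [-+-] → (-0.391, 0, 0)–(-0.391, -0.284072, 0)  len=0.2841
  (v7,v8,v2) [--+] → (-0.391, -0.284072, 0.995655)–(-0.391, 0, 1.16071)  len=0.3285
  (v8,v0,v9) [-++] → (-0.391, -0.284072, 0)–(-0.391, -0.938533, 0)  len=0.6545
  (v8,v9,v2) [-++] → (-0.391, -0.938533, 0)–(-0.391, -0.284072, 0.995655)  len=1.1915

Chained into 1 loop(s):
  loop 1: 8 segments, perimeter = 4.9171
Total perimeter = 4.917


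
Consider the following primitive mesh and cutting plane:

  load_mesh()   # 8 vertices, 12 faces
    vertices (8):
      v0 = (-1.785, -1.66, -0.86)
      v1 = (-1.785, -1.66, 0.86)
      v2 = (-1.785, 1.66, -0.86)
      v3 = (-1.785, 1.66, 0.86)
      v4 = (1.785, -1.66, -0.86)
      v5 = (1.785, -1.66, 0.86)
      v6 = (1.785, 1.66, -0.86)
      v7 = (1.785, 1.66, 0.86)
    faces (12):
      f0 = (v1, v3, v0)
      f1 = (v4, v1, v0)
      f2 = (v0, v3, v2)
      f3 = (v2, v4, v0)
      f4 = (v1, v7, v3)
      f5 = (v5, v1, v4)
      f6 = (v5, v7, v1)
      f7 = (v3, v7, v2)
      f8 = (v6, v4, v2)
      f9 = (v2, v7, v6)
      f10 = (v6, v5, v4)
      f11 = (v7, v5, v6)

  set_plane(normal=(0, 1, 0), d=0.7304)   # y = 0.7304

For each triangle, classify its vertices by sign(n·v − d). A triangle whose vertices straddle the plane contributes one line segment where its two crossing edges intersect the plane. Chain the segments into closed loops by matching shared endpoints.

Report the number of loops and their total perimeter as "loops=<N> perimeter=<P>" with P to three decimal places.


Straddling triangles (8 of 12):
  (v1,v3,v0) [-+-] → (-1.785, 0.7304, 0.86)–(-1.785, 0.7304, 0.3784)  len=0.4816
  (v0,v3,v2) [-++] → (-1.785, 0.7304, 0.3784)–(-1.785, 0.7304, -0.86)  len=1.2384
  (v2,v4,v0) [+--] → (-0.7854, 0.7304, -0.86)–(-1.785, 0.7304, -0.86)  len=0.9996
  (v1,v7,v3) [-++] → (0.7854, 0.7304, 0.86)–(-1.785, 0.7304, 0.86)  len=2.5704
  (v5,v7,v1) [-+-] → (1.785, 0.7304, 0.86)–(0.7854, 0.7304, 0.86)  len=0.9996
  (v6,v4,v2) [+-+] → (1.785, 0.7304, -0.86)–(-0.7854, 0.7304, -0.86)  len=2.5704
  (v6,v5,v4) [+--] → (1.785, 0.7304, -0.3784)–(1.785, 0.7304, -0.86)  len=0.4816
  (v7,v5,v6) [+-+] → (1.785, 0.7304, 0.86)–(1.785, 0.7304, -0.3784)  len=1.2384

Chained into 1 loop(s):
  loop 1: 8 segments, perimeter = 10.5800
Total perimeter = 10.580

loops=1 perimeter=10.580


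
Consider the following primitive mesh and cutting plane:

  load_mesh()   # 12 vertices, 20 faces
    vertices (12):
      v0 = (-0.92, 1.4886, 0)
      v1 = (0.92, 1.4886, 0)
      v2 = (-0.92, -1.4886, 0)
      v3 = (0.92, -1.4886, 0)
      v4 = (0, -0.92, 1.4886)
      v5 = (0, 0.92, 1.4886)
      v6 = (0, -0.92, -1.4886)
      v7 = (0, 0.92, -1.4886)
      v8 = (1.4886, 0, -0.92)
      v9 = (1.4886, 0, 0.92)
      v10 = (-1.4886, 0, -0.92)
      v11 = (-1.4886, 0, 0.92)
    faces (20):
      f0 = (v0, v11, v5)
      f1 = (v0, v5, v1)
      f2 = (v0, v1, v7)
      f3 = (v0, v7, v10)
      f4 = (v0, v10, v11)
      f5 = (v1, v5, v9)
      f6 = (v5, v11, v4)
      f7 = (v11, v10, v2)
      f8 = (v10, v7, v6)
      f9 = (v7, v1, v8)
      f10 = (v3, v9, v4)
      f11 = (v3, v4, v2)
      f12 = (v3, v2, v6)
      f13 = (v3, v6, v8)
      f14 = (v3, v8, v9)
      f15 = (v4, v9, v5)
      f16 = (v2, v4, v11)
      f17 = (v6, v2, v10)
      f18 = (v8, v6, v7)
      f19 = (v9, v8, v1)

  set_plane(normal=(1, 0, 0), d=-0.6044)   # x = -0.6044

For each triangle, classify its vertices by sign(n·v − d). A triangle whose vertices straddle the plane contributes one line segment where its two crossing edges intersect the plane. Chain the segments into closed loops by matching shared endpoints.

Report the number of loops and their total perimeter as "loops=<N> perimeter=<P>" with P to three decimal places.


loops=1 perimeter=8.599

Straddling triangles (10 of 20):
  (v0,v11,v5) [--+] → (-0.6044, 0.546462, 1.25774)–(-0.6044, 1.29355, 0.510655)  len=1.0565
  (v0,v5,v1) [-++] → (-0.6044, 1.29355, 0.510655)–(-0.6044, 1.4886, 0)  len=0.5466
  (v0,v1,v7) [-++] → (-0.6044, 1.4886, 0)–(-0.6044, 1.29355, -0.510655)  len=0.5466
  (v0,v7,v10) [-+-] → (-0.6044, 1.29355, -0.510655)–(-0.6044, 0.546462, -1.25774)  len=1.0565
  (v5,v11,v4) [+-+] → (-0.6044, 0.546462, 1.25774)–(-0.6044, -0.546462, 1.25774)  len=1.0929
  (v10,v7,v6) [-++] → (-0.6044, 0.546462, -1.25774)–(-0.6044, -0.546462, -1.25774)  len=1.0929
  (v3,v4,v2) [++-] → (-0.6044, -1.29355, 0.510655)–(-0.6044, -1.4886, 0)  len=0.5466
  (v3,v2,v6) [+-+] → (-0.6044, -1.4886, 0)–(-0.6044, -1.29355, -0.510655)  len=0.5466
  (v2,v4,v11) [-+-] → (-0.6044, -1.29355, 0.510655)–(-0.6044, -0.546462, 1.25774)  len=1.0565
  (v6,v2,v10) [+--] → (-0.6044, -1.29355, -0.510655)–(-0.6044, -0.546462, -1.25774)  len=1.0565

Chained into 1 loop(s):
  loop 1: 10 segments, perimeter = 8.5985
Total perimeter = 8.599


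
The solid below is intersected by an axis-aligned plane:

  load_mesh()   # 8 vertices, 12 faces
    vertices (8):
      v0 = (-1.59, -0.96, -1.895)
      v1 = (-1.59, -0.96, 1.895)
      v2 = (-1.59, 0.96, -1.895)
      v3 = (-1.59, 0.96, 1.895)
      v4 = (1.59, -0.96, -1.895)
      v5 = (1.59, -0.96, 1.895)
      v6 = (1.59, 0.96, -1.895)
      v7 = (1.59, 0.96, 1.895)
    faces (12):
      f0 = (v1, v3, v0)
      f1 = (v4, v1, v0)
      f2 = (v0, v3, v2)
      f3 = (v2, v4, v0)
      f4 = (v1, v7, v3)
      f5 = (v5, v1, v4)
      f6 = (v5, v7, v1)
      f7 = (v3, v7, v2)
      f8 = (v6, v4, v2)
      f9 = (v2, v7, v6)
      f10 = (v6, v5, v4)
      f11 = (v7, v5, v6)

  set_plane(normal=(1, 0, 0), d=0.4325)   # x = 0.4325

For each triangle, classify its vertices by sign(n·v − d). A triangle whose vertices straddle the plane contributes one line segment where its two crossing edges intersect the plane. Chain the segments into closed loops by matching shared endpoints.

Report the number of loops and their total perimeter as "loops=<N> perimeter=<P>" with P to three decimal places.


Straddling triangles (8 of 12):
  (v4,v1,v0) [+--] → (0.4325, -0.96, -0.515464)–(0.4325, -0.96, -1.895)  len=1.3795
  (v2,v4,v0) [-+-] → (0.4325, -0.261132, -1.895)–(0.4325, -0.96, -1.895)  len=0.6989
  (v1,v7,v3) [-+-] → (0.4325, 0.261132, 1.895)–(0.4325, 0.96, 1.895)  len=0.6989
  (v5,v1,v4) [+-+] → (0.4325, -0.96, 1.895)–(0.4325, -0.96, -0.515464)  len=2.4105
  (v5,v7,v1) [++-] → (0.4325, 0.261132, 1.895)–(0.4325, -0.96, 1.895)  len=1.2211
  (v3,v7,v2) [-+-] → (0.4325, 0.96, 1.895)–(0.4325, 0.96, 0.515464)  len=1.3795
  (v6,v4,v2) [++-] → (0.4325, -0.261132, -1.895)–(0.4325, 0.96, -1.895)  len=1.2211
  (v2,v7,v6) [-++] → (0.4325, 0.96, 0.515464)–(0.4325, 0.96, -1.895)  len=2.4105

Chained into 1 loop(s):
  loop 1: 8 segments, perimeter = 11.4200
Total perimeter = 11.420

loops=1 perimeter=11.420


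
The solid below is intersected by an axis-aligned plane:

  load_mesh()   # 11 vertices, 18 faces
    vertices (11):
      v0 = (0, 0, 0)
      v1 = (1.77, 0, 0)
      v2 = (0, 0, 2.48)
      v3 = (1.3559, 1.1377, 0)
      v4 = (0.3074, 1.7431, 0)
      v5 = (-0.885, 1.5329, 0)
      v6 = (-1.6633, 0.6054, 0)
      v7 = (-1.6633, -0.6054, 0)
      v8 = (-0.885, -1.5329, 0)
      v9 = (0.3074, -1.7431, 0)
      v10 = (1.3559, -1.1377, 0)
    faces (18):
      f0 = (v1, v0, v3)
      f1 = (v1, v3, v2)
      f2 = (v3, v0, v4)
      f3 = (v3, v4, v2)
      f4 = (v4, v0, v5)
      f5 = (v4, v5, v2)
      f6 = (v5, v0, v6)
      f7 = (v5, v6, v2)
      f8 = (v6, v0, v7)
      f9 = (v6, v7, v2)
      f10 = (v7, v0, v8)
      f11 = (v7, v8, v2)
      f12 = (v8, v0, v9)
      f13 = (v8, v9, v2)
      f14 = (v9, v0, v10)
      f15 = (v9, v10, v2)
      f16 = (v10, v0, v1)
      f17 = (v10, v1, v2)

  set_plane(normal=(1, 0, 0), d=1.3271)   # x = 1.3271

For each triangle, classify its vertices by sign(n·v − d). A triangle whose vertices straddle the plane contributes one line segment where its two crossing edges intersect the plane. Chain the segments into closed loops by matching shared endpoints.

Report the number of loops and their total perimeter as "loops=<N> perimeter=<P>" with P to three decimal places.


Straddling triangles (8 of 18):
  (v1,v0,v3) [+-+] → (1.3271, 0, 0)–(1.3271, 1.11353, 0)  len=1.1135
  (v1,v3,v2) [++-] → (1.3271, 1.11353, 0.0526765)–(1.3271, 0, 0.62056)  len=1.2500
  (v3,v0,v4) [+--] → (1.3271, 1.11353, 0)–(1.3271, 1.15433, 0)  len=0.0408
  (v3,v4,v2) [+--] → (1.3271, 1.15433, 0)–(1.3271, 1.11353, 0.0526765)  len=0.0666
  (v9,v0,v10) [--+] → (1.3271, -1.11353, 0)–(1.3271, -1.15433, 0)  len=0.0408
  (v9,v10,v2) [-+-] → (1.3271, -1.15433, 0)–(1.3271, -1.11353, 0.0526765)  len=0.0666
  (v10,v0,v1) [+-+] → (1.3271, -1.11353, 0)–(1.3271, 0, 0)  len=1.1135
  (v10,v1,v2) [++-] → (1.3271, 0, 0.62056)–(1.3271, -1.11353, 0.0526765)  len=1.2500

Chained into 1 loop(s):
  loop 1: 8 segments, perimeter = 4.9419
Total perimeter = 4.942

loops=1 perimeter=4.942


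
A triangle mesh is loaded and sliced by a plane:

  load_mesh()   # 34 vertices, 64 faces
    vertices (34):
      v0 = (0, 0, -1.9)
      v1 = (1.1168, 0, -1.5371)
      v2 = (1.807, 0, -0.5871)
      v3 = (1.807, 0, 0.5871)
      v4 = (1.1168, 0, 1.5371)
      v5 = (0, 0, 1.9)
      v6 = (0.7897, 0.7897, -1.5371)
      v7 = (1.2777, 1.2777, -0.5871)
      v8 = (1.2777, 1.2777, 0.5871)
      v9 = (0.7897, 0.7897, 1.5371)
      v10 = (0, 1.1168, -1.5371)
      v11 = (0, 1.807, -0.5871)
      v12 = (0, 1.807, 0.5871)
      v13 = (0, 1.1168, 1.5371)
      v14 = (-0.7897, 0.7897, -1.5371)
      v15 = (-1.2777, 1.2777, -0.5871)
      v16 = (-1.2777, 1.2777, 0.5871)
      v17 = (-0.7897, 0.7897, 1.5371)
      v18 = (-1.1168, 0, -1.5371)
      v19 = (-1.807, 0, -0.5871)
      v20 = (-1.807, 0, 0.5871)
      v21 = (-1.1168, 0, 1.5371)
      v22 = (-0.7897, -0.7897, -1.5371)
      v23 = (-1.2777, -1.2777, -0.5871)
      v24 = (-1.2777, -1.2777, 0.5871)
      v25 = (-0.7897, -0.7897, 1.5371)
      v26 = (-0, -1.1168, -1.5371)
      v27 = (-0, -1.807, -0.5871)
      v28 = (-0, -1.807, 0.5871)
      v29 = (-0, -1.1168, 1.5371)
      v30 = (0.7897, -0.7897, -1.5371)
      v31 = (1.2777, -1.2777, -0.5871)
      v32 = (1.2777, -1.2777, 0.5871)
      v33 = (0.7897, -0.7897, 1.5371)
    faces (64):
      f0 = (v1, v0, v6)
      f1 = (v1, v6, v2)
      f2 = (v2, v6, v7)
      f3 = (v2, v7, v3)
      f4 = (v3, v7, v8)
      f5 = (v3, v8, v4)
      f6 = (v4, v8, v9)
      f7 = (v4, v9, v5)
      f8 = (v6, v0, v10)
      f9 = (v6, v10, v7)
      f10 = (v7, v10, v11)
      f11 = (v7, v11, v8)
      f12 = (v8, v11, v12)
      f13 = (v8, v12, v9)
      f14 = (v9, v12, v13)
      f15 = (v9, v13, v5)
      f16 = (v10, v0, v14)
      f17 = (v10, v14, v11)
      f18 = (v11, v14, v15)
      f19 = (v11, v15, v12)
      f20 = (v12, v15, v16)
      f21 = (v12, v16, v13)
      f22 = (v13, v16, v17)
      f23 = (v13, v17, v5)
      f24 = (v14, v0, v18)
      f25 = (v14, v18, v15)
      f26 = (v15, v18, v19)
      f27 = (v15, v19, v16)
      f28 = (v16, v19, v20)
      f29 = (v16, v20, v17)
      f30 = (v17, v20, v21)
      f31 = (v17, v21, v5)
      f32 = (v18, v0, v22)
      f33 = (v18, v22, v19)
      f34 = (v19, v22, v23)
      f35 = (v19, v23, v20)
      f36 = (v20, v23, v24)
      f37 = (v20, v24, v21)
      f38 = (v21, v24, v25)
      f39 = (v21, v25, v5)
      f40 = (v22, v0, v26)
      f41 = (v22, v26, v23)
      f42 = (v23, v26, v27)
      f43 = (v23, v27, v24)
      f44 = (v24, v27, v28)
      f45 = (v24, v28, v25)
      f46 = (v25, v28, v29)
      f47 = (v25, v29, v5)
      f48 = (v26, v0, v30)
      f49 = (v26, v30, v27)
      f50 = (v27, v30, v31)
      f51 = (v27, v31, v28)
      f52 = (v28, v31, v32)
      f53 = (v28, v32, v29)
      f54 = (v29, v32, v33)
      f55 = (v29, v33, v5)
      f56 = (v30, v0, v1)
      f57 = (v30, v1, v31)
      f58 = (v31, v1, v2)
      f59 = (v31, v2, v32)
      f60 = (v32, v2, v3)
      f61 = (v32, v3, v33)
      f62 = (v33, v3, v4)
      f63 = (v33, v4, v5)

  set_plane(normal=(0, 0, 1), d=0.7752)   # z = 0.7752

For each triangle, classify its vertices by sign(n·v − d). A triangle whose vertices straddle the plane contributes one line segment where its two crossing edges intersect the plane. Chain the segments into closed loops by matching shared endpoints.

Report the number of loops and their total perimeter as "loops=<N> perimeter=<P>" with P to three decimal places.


loops=1 perimeter=10.227

Straddling triangles (16 of 64):
  (v3,v8,v4) [--+] → (1.24584, 1.02472, 0.7752)–(1.67034, 0, 0.7752)  len=1.1092
  (v4,v8,v9) [+-+] → (1.24584, 1.02472, 0.7752)–(1.18108, 1.18108, 0.7752)  len=0.1692
  (v8,v12,v9) [--+] → (0.156361, 1.60557, 0.7752)–(1.18108, 1.18108, 0.7752)  len=1.1092
  (v9,v12,v13) [+-+] → (0.156361, 1.60557, 0.7752)–(0, 1.67034, 0.7752)  len=0.1692
  (v12,v16,v13) [--+] → (-1.02472, 1.24584, 0.7752)–(0, 1.67034, 0.7752)  len=1.1092
  (v13,v16,v17) [+-+] → (-1.02472, 1.24584, 0.7752)–(-1.18108, 1.18108, 0.7752)  len=0.1692
  (v16,v20,v17) [--+] → (-1.60557, 0.156361, 0.7752)–(-1.18108, 1.18108, 0.7752)  len=1.1092
  (v17,v20,v21) [+-+] → (-1.60557, 0.156361, 0.7752)–(-1.67034, 0, 0.7752)  len=0.1692
  (v20,v24,v21) [--+] → (-1.24584, -1.02472, 0.7752)–(-1.67034, 0, 0.7752)  len=1.1092
  (v21,v24,v25) [+-+] → (-1.24584, -1.02472, 0.7752)–(-1.18108, -1.18108, 0.7752)  len=0.1692
  (v24,v28,v25) [--+] → (-0.156361, -1.60557, 0.7752)–(-1.18108, -1.18108, 0.7752)  len=1.1092
  (v25,v28,v29) [+-+] → (-0.156361, -1.60557, 0.7752)–(0, -1.67034, 0.7752)  len=0.1692
  (v28,v32,v29) [--+] → (1.02472, -1.24584, 0.7752)–(0, -1.67034, 0.7752)  len=1.1092
  (v29,v32,v33) [+-+] → (1.02472, -1.24584, 0.7752)–(1.18108, -1.18108, 0.7752)  len=0.1692
  (v32,v3,v33) [--+] → (1.60557, -0.156361, 0.7752)–(1.18108, -1.18108, 0.7752)  len=1.1092
  (v33,v3,v4) [+-+] → (1.60557, -0.156361, 0.7752)–(1.67034, 0, 0.7752)  len=0.1692

Chained into 1 loop(s):
  loop 1: 16 segments, perimeter = 10.2272
Total perimeter = 10.227


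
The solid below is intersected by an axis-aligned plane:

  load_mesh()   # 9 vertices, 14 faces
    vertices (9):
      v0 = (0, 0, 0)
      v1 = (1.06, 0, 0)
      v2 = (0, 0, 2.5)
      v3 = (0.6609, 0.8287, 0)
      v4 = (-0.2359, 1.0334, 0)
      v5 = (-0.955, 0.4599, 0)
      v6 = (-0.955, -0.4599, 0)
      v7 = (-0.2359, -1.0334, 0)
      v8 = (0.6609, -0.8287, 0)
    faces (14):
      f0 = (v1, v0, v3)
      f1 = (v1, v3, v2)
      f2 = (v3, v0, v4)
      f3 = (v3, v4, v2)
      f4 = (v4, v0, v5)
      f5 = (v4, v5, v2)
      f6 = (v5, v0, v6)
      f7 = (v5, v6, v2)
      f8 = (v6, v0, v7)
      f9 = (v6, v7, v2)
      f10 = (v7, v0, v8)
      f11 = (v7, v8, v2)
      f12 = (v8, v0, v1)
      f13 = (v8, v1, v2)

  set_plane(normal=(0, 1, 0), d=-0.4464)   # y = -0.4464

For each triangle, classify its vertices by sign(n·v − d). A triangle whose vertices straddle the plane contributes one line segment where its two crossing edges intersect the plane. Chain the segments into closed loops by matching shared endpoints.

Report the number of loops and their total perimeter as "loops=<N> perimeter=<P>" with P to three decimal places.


Straddling triangles (8 of 14):
  (v5,v0,v6) [++-] → (-0.926967, -0.4464, 0)–(-0.955, -0.4464, 0)  len=0.0280
  (v5,v6,v2) [+-+] → (-0.955, -0.4464, 0)–(-0.926967, -0.4464, 0.0733855)  len=0.0786
  (v6,v0,v7) [-+-] → (-0.926967, -0.4464, 0)–(-0.101902, -0.4464, 0)  len=0.8251
  (v6,v7,v2) [--+] → (-0.101902, -0.4464, 1.42007)–(-0.926967, -0.4464, 0.0733855)  len=1.5793
  (v7,v0,v8) [-+-] → (-0.101902, -0.4464, 0)–(0.35601, -0.4464, 0)  len=0.4579
  (v7,v8,v2) [--+] → (0.35601, -0.4464, 1.15331)–(-0.101902, -0.4464, 1.42007)  len=0.5299
  (v8,v0,v1) [-++] → (0.35601, -0.4464, 0)–(0.845015, -0.4464, 0)  len=0.4890
  (v8,v1,v2) [-++] → (0.845015, -0.4464, 0)–(0.35601, -0.4464, 1.15331)  len=1.2527

Chained into 1 loop(s):
  loop 1: 8 segments, perimeter = 5.2406
Total perimeter = 5.241

loops=1 perimeter=5.241


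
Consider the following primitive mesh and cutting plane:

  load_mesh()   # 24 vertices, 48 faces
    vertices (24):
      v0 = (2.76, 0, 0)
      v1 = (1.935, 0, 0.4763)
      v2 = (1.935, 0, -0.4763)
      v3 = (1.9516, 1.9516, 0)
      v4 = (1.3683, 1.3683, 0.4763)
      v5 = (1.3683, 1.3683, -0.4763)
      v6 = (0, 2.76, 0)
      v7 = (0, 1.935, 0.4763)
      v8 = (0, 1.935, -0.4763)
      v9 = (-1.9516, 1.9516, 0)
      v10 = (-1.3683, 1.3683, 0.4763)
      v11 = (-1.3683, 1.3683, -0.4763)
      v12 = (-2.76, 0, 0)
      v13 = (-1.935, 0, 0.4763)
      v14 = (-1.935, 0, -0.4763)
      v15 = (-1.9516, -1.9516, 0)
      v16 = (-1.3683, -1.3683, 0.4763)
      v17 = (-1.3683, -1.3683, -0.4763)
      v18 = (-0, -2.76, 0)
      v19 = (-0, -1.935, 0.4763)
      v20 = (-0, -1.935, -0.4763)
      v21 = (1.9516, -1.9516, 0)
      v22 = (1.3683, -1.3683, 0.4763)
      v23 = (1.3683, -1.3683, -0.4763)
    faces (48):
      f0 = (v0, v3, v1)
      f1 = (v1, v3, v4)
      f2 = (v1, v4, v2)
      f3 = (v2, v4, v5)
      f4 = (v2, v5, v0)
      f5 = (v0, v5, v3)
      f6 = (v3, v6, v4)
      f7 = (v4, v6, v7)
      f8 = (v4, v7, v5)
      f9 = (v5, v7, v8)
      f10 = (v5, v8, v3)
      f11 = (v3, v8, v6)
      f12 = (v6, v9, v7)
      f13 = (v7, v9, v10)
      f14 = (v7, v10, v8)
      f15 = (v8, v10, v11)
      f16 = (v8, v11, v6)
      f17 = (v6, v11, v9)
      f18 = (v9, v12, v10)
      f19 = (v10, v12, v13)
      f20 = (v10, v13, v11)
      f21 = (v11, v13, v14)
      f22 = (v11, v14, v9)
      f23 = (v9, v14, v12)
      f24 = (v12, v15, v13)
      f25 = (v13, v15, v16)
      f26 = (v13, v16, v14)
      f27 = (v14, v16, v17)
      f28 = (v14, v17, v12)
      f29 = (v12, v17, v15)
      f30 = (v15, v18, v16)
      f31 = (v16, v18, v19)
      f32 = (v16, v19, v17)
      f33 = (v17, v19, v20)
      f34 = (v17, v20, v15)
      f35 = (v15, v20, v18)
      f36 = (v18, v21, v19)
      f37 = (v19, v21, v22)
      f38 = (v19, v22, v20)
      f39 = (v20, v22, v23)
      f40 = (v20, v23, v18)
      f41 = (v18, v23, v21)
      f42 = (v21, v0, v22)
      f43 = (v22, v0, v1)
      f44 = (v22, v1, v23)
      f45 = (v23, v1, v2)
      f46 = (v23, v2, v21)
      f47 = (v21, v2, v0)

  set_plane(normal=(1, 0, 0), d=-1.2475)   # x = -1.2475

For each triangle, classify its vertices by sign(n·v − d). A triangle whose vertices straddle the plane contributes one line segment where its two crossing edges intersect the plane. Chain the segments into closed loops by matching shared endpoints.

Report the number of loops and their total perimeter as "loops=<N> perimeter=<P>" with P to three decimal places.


Straddling triangles (12 of 48):
  (v6,v9,v7) [+-+] → (-1.2475, 2.24326, 0)–(-1.2475, 1.94561, 0.17184)  len=0.3437
  (v7,v9,v10) [+--] → (-1.2475, 1.94561, 0.17184)–(-1.2475, 1.41833, 0.4763)  len=0.6089
  (v7,v10,v8) [+-+] → (-1.2475, 1.41833, 0.4763)–(-1.2475, 1.41833, 0.3922)  len=0.0841
  (v8,v10,v11) [+--] → (-1.2475, 1.41833, 0.3922)–(-1.2475, 1.41833, -0.4763)  len=0.8685
  (v8,v11,v6) [+-+] → (-1.2475, 1.41833, -0.4763)–(-1.2475, 1.49117, -0.43425)  len=0.0841
  (v6,v11,v9) [+--] → (-1.2475, 1.49117, -0.43425)–(-1.2475, 2.24326, 0)  len=0.8685
  (v15,v18,v16) [-+-] → (-1.2475, -2.24326, 0)–(-1.2475, -1.49117, 0.43425)  len=0.8685
  (v16,v18,v19) [-++] → (-1.2475, -1.49117, 0.43425)–(-1.2475, -1.41833, 0.4763)  len=0.0841
  (v16,v19,v17) [-+-] → (-1.2475, -1.41833, 0.4763)–(-1.2475, -1.41833, -0.3922)  len=0.8685
  (v17,v19,v20) [-++] → (-1.2475, -1.41833, -0.3922)–(-1.2475, -1.41833, -0.4763)  len=0.0841
  (v17,v20,v15) [-+-] → (-1.2475, -1.41833, -0.4763)–(-1.2475, -1.94561, -0.17184)  len=0.6089
  (v15,v20,v18) [-++] → (-1.2475, -1.94561, -0.17184)–(-1.2475, -2.24326, 0)  len=0.3437

Chained into 2 loop(s):
  loop 1: 6 segments, perimeter = 2.8577
  loop 2: 6 segments, perimeter = 2.8577
Total perimeter = 5.715

loops=2 perimeter=5.715


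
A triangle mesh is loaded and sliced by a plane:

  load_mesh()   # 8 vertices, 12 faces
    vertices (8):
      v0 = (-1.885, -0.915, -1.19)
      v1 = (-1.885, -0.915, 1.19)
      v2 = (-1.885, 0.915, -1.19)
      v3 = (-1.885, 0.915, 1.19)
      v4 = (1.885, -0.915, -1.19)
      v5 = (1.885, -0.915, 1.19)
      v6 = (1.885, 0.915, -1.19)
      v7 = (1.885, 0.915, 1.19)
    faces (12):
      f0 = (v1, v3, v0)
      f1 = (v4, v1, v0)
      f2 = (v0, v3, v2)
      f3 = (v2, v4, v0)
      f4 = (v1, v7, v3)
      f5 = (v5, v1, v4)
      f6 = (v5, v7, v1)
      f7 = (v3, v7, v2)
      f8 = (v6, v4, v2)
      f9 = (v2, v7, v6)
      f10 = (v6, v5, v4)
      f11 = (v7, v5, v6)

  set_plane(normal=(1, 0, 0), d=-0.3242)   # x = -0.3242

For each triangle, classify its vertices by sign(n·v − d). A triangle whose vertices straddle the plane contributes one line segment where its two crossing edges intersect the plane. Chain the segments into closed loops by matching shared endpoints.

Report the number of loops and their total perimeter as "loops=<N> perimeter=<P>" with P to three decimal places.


loops=1 perimeter=8.420

Straddling triangles (8 of 12):
  (v4,v1,v0) [+--] → (-0.3242, -0.915, 0.204667)–(-0.3242, -0.915, -1.19)  len=1.3947
  (v2,v4,v0) [-+-] → (-0.3242, 0.15737, -1.19)–(-0.3242, -0.915, -1.19)  len=1.0724
  (v1,v7,v3) [-+-] → (-0.3242, -0.15737, 1.19)–(-0.3242, 0.915, 1.19)  len=1.0724
  (v5,v1,v4) [+-+] → (-0.3242, -0.915, 1.19)–(-0.3242, -0.915, 0.204667)  len=0.9853
  (v5,v7,v1) [++-] → (-0.3242, -0.15737, 1.19)–(-0.3242, -0.915, 1.19)  len=0.7576
  (v3,v7,v2) [-+-] → (-0.3242, 0.915, 1.19)–(-0.3242, 0.915, -0.204667)  len=1.3947
  (v6,v4,v2) [++-] → (-0.3242, 0.15737, -1.19)–(-0.3242, 0.915, -1.19)  len=0.7576
  (v2,v7,v6) [-++] → (-0.3242, 0.915, -0.204667)–(-0.3242, 0.915, -1.19)  len=0.9853

Chained into 1 loop(s):
  loop 1: 8 segments, perimeter = 8.4200
Total perimeter = 8.420


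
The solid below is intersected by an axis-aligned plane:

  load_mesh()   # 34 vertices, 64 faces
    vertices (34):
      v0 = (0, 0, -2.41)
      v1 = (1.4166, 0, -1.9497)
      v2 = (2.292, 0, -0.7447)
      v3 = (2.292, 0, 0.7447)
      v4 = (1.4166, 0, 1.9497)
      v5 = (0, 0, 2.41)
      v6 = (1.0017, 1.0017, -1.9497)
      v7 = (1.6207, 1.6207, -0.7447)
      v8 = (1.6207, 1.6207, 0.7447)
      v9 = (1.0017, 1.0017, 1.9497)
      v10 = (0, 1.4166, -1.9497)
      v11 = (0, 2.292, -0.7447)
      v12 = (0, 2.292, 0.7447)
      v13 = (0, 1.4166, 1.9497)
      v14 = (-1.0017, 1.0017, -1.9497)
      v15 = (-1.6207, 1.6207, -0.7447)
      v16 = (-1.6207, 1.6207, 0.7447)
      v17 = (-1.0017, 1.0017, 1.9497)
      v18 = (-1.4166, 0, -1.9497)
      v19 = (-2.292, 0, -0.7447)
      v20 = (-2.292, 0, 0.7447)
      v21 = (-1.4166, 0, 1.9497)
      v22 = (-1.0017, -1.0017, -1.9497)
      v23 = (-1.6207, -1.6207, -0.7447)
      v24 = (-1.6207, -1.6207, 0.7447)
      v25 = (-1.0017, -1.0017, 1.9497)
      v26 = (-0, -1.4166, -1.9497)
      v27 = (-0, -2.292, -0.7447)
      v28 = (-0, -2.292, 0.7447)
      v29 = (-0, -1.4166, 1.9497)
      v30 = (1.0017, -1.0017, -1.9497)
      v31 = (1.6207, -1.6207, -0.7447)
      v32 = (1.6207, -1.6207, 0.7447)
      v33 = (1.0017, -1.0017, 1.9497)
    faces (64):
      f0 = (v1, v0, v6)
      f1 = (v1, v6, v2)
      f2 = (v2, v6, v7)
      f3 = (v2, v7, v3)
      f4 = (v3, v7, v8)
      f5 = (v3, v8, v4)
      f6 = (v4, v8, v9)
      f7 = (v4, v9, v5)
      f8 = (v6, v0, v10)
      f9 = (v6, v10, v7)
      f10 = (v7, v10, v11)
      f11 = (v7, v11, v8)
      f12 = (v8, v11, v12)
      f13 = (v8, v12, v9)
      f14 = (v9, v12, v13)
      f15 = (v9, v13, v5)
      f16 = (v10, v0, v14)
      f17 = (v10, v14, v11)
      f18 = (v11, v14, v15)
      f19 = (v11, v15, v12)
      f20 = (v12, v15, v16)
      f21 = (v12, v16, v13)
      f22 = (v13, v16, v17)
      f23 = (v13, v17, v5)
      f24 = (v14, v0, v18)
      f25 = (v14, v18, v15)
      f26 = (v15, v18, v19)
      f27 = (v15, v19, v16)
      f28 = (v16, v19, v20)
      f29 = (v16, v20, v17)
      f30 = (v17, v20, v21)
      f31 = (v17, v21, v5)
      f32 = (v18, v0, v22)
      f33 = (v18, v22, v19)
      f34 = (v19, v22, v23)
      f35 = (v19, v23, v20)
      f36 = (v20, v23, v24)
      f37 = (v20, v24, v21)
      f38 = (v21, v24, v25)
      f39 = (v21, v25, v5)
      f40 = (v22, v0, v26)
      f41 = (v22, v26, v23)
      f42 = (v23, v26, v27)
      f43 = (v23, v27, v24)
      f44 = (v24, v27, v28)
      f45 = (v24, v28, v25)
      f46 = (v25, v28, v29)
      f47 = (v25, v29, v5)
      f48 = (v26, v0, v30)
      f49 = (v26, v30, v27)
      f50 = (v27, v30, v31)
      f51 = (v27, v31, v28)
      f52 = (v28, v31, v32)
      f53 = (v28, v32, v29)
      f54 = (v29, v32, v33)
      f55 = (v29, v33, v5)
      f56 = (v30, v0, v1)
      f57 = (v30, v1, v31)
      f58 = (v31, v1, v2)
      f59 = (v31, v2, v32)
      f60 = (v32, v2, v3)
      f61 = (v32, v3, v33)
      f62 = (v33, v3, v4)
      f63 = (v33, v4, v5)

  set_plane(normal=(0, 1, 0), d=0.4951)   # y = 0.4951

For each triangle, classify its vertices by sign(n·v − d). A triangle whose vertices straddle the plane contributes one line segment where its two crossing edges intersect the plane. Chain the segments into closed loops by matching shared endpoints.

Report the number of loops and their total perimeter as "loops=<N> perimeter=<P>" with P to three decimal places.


Straddling triangles (20 of 64):
  (v1,v0,v6) [--+] → (0.4951, 0.4951, -2.18249)–(1.21153, 0.4951, -1.9497)  len=0.7533
  (v1,v6,v2) [-+-] → (1.21153, 0.4951, -1.9497)–(1.65426, 0.4951, -1.34028)  len=0.7533
  (v2,v6,v7) [-++] → (1.65426, 0.4951, -1.34028)–(2.08693, 0.4951, -0.7447)  len=0.7362
  (v2,v7,v3) [-+-] → (2.08693, 0.4951, -0.7447)–(2.08693, 0.4951, 0.28971)  len=1.0344
  (v3,v7,v8) [-++] → (2.08693, 0.4951, 0.28971)–(2.08693, 0.4951, 0.7447)  len=0.4550
  (v3,v8,v4) [-+-] → (2.08693, 0.4951, 0.7447)–(1.47895, 0.4951, 1.58159)  len=1.0344
  (v4,v8,v9) [-++] → (1.47895, 0.4951, 1.58159)–(1.21153, 0.4951, 1.9497)  len=0.4550
  (v4,v9,v5) [-+-] → (1.21153, 0.4951, 1.9497)–(0.4951, 0.4951, 2.18249)  len=0.7533
  (v6,v0,v10) [+-+] → (0.4951, 0.4951, -2.18249)–(0, 0.4951, -2.24913)  len=0.4996
  (v9,v13,v5) [++-] → (0, 0.4951, 2.24913)–(0.4951, 0.4951, 2.18249)  len=0.4996
  (v10,v0,v14) [+-+] → (0, 0.4951, -2.24913)–(-0.4951, 0.4951, -2.18249)  len=0.4996
  (v13,v17,v5) [++-] → (-0.4951, 0.4951, 2.18249)–(0, 0.4951, 2.24913)  len=0.4996
  (v14,v0,v18) [+--] → (-0.4951, 0.4951, -2.18249)–(-1.21153, 0.4951, -1.9497)  len=0.7533
  (v14,v18,v15) [+-+] → (-1.21153, 0.4951, -1.9497)–(-1.47895, 0.4951, -1.58159)  len=0.4550
  (v15,v18,v19) [+--] → (-1.47895, 0.4951, -1.58159)–(-2.08693, 0.4951, -0.7447)  len=1.0344
  (v15,v19,v16) [+-+] → (-2.08693, 0.4951, -0.7447)–(-2.08693, 0.4951, -0.28971)  len=0.4550
  (v16,v19,v20) [+--] → (-2.08693, 0.4951, -0.28971)–(-2.08693, 0.4951, 0.7447)  len=1.0344
  (v16,v20,v17) [+-+] → (-2.08693, 0.4951, 0.7447)–(-1.65426, 0.4951, 1.34028)  len=0.7362
  (v17,v20,v21) [+--] → (-1.65426, 0.4951, 1.34028)–(-1.21153, 0.4951, 1.9497)  len=0.7533
  (v17,v21,v5) [+--] → (-1.21153, 0.4951, 1.9497)–(-0.4951, 0.4951, 2.18249)  len=0.7533

Chained into 1 loop(s):
  loop 1: 20 segments, perimeter = 13.9479
Total perimeter = 13.948

loops=1 perimeter=13.948


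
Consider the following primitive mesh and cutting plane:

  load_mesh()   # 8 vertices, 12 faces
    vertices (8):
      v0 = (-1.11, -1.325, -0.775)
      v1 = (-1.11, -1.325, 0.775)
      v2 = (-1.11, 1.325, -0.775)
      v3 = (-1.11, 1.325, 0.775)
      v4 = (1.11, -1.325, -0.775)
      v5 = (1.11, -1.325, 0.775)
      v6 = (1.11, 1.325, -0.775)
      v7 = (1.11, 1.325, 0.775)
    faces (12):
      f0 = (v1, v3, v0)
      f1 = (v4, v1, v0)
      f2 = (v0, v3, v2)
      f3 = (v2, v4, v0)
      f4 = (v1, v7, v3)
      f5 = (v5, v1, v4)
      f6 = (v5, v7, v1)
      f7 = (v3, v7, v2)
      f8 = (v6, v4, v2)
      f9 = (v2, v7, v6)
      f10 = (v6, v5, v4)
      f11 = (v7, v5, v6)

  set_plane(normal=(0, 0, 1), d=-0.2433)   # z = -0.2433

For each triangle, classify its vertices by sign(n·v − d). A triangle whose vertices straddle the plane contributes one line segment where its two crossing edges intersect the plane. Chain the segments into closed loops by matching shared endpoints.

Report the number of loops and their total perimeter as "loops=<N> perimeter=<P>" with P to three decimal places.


loops=1 perimeter=9.740

Straddling triangles (8 of 12):
  (v1,v3,v0) [++-] → (-1.11, -0.415965, -0.2433)–(-1.11, -1.325, -0.2433)  len=0.9090
  (v4,v1,v0) [-+-] → (0.348468, -1.325, -0.2433)–(-1.11, -1.325, -0.2433)  len=1.4585
  (v0,v3,v2) [-+-] → (-1.11, -0.415965, -0.2433)–(-1.11, 1.325, -0.2433)  len=1.7410
  (v5,v1,v4) [++-] → (0.348468, -1.325, -0.2433)–(1.11, -1.325, -0.2433)  len=0.7615
  (v3,v7,v2) [++-] → (-0.348468, 1.325, -0.2433)–(-1.11, 1.325, -0.2433)  len=0.7615
  (v2,v7,v6) [-+-] → (-0.348468, 1.325, -0.2433)–(1.11, 1.325, -0.2433)  len=1.4585
  (v6,v5,v4) [-+-] → (1.11, 0.415965, -0.2433)–(1.11, -1.325, -0.2433)  len=1.7410
  (v7,v5,v6) [++-] → (1.11, 0.415965, -0.2433)–(1.11, 1.325, -0.2433)  len=0.9090

Chained into 1 loop(s):
  loop 1: 8 segments, perimeter = 9.7400
Total perimeter = 9.740


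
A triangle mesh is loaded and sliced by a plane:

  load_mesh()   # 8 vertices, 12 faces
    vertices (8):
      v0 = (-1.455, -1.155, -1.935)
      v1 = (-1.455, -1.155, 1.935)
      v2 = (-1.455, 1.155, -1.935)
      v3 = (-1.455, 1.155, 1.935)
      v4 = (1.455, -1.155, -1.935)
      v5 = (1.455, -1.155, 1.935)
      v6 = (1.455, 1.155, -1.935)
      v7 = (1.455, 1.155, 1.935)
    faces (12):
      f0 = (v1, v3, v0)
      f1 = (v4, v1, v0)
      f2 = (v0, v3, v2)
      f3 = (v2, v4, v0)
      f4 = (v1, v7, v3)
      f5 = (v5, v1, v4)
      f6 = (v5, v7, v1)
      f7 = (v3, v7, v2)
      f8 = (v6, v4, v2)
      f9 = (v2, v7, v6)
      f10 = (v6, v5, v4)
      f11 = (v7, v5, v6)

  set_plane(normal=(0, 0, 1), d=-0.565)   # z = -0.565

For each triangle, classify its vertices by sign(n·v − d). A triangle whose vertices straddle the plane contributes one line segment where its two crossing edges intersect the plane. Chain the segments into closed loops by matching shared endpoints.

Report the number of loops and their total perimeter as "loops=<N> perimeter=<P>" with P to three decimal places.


Straddling triangles (8 of 12):
  (v1,v3,v0) [++-] → (-1.455, -0.337248, -0.565)–(-1.455, -1.155, -0.565)  len=0.8178
  (v4,v1,v0) [-+-] → (0.424845, -1.155, -0.565)–(-1.455, -1.155, -0.565)  len=1.8798
  (v0,v3,v2) [-+-] → (-1.455, -0.337248, -0.565)–(-1.455, 1.155, -0.565)  len=1.4922
  (v5,v1,v4) [++-] → (0.424845, -1.155, -0.565)–(1.455, -1.155, -0.565)  len=1.0302
  (v3,v7,v2) [++-] → (-0.424845, 1.155, -0.565)–(-1.455, 1.155, -0.565)  len=1.0302
  (v2,v7,v6) [-+-] → (-0.424845, 1.155, -0.565)–(1.455, 1.155, -0.565)  len=1.8798
  (v6,v5,v4) [-+-] → (1.455, 0.337248, -0.565)–(1.455, -1.155, -0.565)  len=1.4922
  (v7,v5,v6) [++-] → (1.455, 0.337248, -0.565)–(1.455, 1.155, -0.565)  len=0.8178

Chained into 1 loop(s):
  loop 1: 8 segments, perimeter = 10.4400
Total perimeter = 10.440

loops=1 perimeter=10.440


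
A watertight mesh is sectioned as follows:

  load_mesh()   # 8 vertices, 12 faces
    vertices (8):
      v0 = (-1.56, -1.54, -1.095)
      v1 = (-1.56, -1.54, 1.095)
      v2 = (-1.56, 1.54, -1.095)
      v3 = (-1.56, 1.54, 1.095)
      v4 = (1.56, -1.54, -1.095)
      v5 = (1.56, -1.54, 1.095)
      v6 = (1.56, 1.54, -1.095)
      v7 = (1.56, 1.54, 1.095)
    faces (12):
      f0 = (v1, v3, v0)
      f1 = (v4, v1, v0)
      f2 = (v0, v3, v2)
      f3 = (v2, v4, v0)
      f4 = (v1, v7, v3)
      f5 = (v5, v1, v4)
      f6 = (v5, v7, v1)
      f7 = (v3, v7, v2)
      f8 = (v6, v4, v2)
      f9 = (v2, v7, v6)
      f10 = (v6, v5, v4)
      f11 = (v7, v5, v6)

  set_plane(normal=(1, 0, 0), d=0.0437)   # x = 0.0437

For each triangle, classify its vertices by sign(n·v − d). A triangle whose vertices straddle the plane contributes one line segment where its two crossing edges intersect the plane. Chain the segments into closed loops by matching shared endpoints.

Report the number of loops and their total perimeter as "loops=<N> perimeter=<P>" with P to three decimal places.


loops=1 perimeter=10.540

Straddling triangles (8 of 12):
  (v4,v1,v0) [+--] → (0.0437, -1.54, -0.030674)–(0.0437, -1.54, -1.095)  len=1.0643
  (v2,v4,v0) [-+-] → (0.0437, -0.0431397, -1.095)–(0.0437, -1.54, -1.095)  len=1.4969
  (v1,v7,v3) [-+-] → (0.0437, 0.0431397, 1.095)–(0.0437, 1.54, 1.095)  len=1.4969
  (v5,v1,v4) [+-+] → (0.0437, -1.54, 1.095)–(0.0437, -1.54, -0.030674)  len=1.1257
  (v5,v7,v1) [++-] → (0.0437, 0.0431397, 1.095)–(0.0437, -1.54, 1.095)  len=1.5831
  (v3,v7,v2) [-+-] → (0.0437, 1.54, 1.095)–(0.0437, 1.54, 0.030674)  len=1.0643
  (v6,v4,v2) [++-] → (0.0437, -0.0431397, -1.095)–(0.0437, 1.54, -1.095)  len=1.5831
  (v2,v7,v6) [-++] → (0.0437, 1.54, 0.030674)–(0.0437, 1.54, -1.095)  len=1.1257

Chained into 1 loop(s):
  loop 1: 8 segments, perimeter = 10.5400
Total perimeter = 10.540


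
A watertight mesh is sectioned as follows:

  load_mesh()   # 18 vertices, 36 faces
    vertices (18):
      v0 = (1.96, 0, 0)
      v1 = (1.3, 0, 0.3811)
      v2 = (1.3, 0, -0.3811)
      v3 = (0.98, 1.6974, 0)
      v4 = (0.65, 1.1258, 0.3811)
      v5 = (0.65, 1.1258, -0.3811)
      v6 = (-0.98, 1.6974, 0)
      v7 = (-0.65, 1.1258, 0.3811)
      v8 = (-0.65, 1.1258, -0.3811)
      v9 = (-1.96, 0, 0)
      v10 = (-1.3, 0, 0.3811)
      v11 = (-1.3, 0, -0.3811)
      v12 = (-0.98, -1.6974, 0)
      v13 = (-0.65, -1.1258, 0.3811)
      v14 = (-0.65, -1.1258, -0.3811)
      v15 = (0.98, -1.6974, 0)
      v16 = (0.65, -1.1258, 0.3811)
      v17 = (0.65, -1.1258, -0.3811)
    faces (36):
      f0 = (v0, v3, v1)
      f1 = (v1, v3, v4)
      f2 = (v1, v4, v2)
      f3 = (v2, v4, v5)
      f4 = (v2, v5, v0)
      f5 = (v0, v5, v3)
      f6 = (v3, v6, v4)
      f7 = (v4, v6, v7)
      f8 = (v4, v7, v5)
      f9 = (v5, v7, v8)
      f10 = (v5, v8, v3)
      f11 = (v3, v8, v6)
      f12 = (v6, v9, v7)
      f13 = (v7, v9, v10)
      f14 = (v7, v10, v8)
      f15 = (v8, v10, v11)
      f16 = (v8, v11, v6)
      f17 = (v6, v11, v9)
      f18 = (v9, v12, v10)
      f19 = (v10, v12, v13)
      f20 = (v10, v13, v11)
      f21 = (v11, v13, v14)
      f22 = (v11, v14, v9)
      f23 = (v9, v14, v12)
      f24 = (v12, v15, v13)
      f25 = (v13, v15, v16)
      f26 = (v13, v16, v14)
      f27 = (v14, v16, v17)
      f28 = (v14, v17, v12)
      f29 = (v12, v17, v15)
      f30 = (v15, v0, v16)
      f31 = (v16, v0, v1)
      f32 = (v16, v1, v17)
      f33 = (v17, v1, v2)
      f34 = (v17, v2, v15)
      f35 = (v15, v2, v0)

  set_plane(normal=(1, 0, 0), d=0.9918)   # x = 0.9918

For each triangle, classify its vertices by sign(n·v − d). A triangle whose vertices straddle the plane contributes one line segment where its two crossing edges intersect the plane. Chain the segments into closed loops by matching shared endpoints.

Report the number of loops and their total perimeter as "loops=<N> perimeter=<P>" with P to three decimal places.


Straddling triangles (12 of 36):
  (v0,v3,v1) [+-+] → (0.9918, 1.67696, 0)–(0.9918, 1.63481, 0.0140531)  len=0.0444
  (v1,v3,v4) [+--] → (0.9918, 1.63481, 0.0140531)–(0.9918, 0.533802, 0.3811)  len=1.1606
  (v1,v4,v2) [+-+] → (0.9918, 0.533802, 0.3811)–(0.9918, 0.533802, -0.0196999)  len=0.4008
  (v2,v4,v5) [+--] → (0.9918, 0.533802, -0.0196999)–(0.9918, 0.533802, -0.3811)  len=0.3614
  (v2,v5,v0) [+-+] → (0.9918, 0.533802, -0.3811)–(0.9918, 0.832061, -0.281665)  len=0.3144
  (v0,v5,v3) [+--] → (0.9918, 0.832061, -0.281665)–(0.9918, 1.67696, 0)  len=0.8906
  (v15,v0,v16) [-+-] → (0.9918, -1.67696, 0)–(0.9918, -0.832061, 0.281665)  len=0.8906
  (v16,v0,v1) [-++] → (0.9918, -0.832061, 0.281665)–(0.9918, -0.533802, 0.3811)  len=0.3144
  (v16,v1,v17) [-+-] → (0.9918, -0.533802, 0.3811)–(0.9918, -0.533802, 0.0196999)  len=0.3614
  (v17,v1,v2) [-++] → (0.9918, -0.533802, 0.0196999)–(0.9918, -0.533802, -0.3811)  len=0.4008
  (v17,v2,v15) [-+-] → (0.9918, -0.533802, -0.3811)–(0.9918, -1.63481, -0.0140531)  len=1.1606
  (v15,v2,v0) [-++] → (0.9918, -1.63481, -0.0140531)–(0.9918, -1.67696, 0)  len=0.0444

Chained into 2 loop(s):
  loop 1: 6 segments, perimeter = 3.1722
  loop 2: 6 segments, perimeter = 3.1722
Total perimeter = 6.344

loops=2 perimeter=6.344


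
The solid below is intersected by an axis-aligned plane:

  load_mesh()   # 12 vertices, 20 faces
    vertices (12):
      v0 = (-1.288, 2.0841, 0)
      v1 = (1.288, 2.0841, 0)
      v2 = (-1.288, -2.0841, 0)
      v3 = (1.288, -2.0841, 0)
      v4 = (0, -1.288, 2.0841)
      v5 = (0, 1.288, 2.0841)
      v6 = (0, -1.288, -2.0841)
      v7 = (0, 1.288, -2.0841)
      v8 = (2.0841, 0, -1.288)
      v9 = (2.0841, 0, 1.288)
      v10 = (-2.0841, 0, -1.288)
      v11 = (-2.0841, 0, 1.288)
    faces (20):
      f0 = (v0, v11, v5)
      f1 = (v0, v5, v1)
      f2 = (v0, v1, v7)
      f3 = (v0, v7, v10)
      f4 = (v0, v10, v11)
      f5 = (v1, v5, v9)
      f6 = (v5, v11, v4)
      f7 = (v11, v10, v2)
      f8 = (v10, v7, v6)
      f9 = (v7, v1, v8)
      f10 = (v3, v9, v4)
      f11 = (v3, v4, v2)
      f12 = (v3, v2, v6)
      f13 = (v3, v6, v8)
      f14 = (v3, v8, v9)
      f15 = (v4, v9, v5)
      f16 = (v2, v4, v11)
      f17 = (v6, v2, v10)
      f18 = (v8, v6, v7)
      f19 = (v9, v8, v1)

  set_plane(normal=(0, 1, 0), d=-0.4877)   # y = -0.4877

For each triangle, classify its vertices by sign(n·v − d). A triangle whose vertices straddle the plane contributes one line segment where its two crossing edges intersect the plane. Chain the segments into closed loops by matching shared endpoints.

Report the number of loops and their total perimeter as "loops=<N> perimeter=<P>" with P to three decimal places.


loops=1 perimeter=12.901

Straddling triangles (10 of 20):
  (v5,v11,v4) [++-] → (-1.29496, -0.4877, 1.58944)–(0, -0.4877, 2.0841)  len=1.3862
  (v11,v10,v2) [++-] → (-1.8978, -0.4877, -0.986595)–(-1.8978, -0.4877, 0.986595)  len=1.9732
  (v10,v7,v6) [++-] → (0, -0.4877, -2.0841)–(-1.29496, -0.4877, -1.58944)  len=1.3862
  (v3,v9,v4) [-+-] → (1.8978, -0.4877, 0.986595)–(1.29496, -0.4877, 1.58944)  len=0.8526
  (v3,v6,v8) [--+] → (1.29496, -0.4877, -1.58944)–(1.8978, -0.4877, -0.986595)  len=0.8526
  (v3,v8,v9) [-++] → (1.8978, -0.4877, -0.986595)–(1.8978, -0.4877, 0.986595)  len=1.9732
  (v4,v9,v5) [-++] → (1.29496, -0.4877, 1.58944)–(0, -0.4877, 2.0841)  len=1.3862
  (v2,v4,v11) [--+] → (-1.29496, -0.4877, 1.58944)–(-1.8978, -0.4877, 0.986595)  len=0.8526
  (v6,v2,v10) [--+] → (-1.8978, -0.4877, -0.986595)–(-1.29496, -0.4877, -1.58944)  len=0.8526
  (v8,v6,v7) [+-+] → (1.29496, -0.4877, -1.58944)–(0, -0.4877, -2.0841)  len=1.3862

Chained into 1 loop(s):
  loop 1: 10 segments, perimeter = 12.9015
Total perimeter = 12.901
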